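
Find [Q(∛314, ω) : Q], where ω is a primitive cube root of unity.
[Q(∛314, ω) : Q] = 6

[Q(∛314):Q] = 3 (min poly x^3 - 314, irreducible since 314 is not a perfect cube). [Q(ω):Q] = 2 (min poly x^2 + x + 1). Since Q(∛314) ⊂ R and ω ∉ R, we have ω ∉ Q(∛314), so x^2 + x + 1 remains irreducible over Q(∛314) and [Q(∛314, ω) : Q(∛314)] = 2. By the tower law, [Q(∛314, ω) : Q] = 3 · 2 = 6. (In fact Q(∛314, ω) is the splitting field of x^3 - 314 over Q.)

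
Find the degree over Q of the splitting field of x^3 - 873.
[K : Q] = 6

The roots of x^3 - 873 are ∛873, ω∛873, ω^2∛873 where ω = e^(2πi/3) is a primitive cube root of unity, so K = Q(∛873, ω). Now [Q(∛873):Q] = 3 (since 873 is not a perfect cube, x^3 - 873 is irreducible) and [Q(ω):Q] = 2. Both 2 and 3 divide [K:Q], and [K:Q] ≤ 3·2 = 6, so [K:Q] = 6. (Equivalently: Q(∛873) ⊂ R but ω ∉ R, so [K : Q(∛873)] = 2.)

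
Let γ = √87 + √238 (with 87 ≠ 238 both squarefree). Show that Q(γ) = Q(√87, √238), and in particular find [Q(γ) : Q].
[Q(γ) : Q] = 4 (equivalently, Q(γ) = Q(√87, √238))

Obviously Q(γ) ⊆ Q(√87, √238), and [Q(√87, √238):Q] = 4 (since 87, 238 are distinct squarefree integers > 1 with 20706 not a perfect square). To show equality we compute the minimal polynomial of γ. From γ = √87 + √238: γ^2 = 87 + 2√(20706) + 238 = 325 + 2√(20706), so γ^2 - 325 = 2√(20706); squaring, (γ^2 - 325)^2 = 4·20706, i.e. γ^4 - 650γ^2 + 105625 - 82824 = 0, i.e. γ^4 - 650γ^2 + 22801 = 0. So γ is a root of x^4 - 650x^2 + 22801. This polynomial is irreducible over Q: it has no rational root (each ±√87 ± √238 is irrational), and any factorization into two quadratics over Q would force √(20706) ∈ Q (pairing opposite roots) or √87, √238 ∈ Q (other pairings), all impossible. Hence [Q(γ):Q] = 4 = [Q(√87, √238):Q], so Q(γ) = Q(√87, √238).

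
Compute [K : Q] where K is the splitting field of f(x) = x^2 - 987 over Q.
[K : Q] = 2

f(x) = x^2 - 987 factors as (x - √987)(x + √987). The splitting field is K = Q(√987). Since 987 is squarefree and > 1, it is not a perfect square, so x^2 - 987 is irreducible over Q and [Q(√987) : Q] = 2. Hence [K : Q] = 2.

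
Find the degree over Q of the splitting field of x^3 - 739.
[K : Q] = 6

The roots of x^3 - 739 are ∛739, ω∛739, ω^2∛739 where ω = e^(2πi/3) is a primitive cube root of unity, so K = Q(∛739, ω). Now [Q(∛739):Q] = 3 (since 739 is not a perfect cube, x^3 - 739 is irreducible) and [Q(ω):Q] = 2. Both 2 and 3 divide [K:Q], and [K:Q] ≤ 3·2 = 6, so [K:Q] = 6. (Equivalently: Q(∛739) ⊂ R but ω ∉ R, so [K : Q(∛739)] = 2.)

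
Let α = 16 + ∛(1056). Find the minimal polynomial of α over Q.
m_α(x) = x^3 - 48x^2 + 768x - 5152

Set β = α - 16 = ∛(1056), so β^3 = 1056. Then (α - 16)^3 - 1056 = 0, i.e. α is a root of g(x) = (x - 16)^3 - 1056 = x^3 - 48x^2 + 768x - 5152. Since g(x) = h(x - 16) where h(x) = x^3 - 1056, and h is irreducible over Q (because 1056 is not a perfect cube, so h has no rational root, and a monic cubic with no rational root is irreducible), g is also irreducible (irreducibility is preserved under the substitution x → x - 16). Hence m_α(x) = x^3 - 48x^2 + 768x - 5152.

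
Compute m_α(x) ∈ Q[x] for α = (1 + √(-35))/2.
m_α(x) = x^2 - x + 9

From 2α - 1 = √(-35), squaring gives (2α - 1)^2 = -35, i.e. 4α^2 - 4α + 1 = -35, so α^2 - α + (1 + 35)/4 = 0. Since -35 ≡ 1 (mod 4), (1 + 35)/4 = 9 ∈ Z. The polynomial x^2 - x + 9 has discriminant 1 - 4·(9) = -35, which is not a perfect square in Q (d = -35 is squarefree and ≠ 1), so x^2 - x + 9 is irreducible over Q. It is the minimal polynomial of α.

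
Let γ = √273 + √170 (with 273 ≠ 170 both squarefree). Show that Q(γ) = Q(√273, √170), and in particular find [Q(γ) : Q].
[Q(γ) : Q] = 4 (equivalently, Q(γ) = Q(√273, √170))

Obviously Q(γ) ⊆ Q(√273, √170), and [Q(√273, √170):Q] = 4 (since 273, 170 are distinct squarefree integers > 1 with 46410 not a perfect square). To show equality we compute the minimal polynomial of γ. From γ = √273 + √170: γ^2 = 273 + 2√(46410) + 170 = 443 + 2√(46410), so γ^2 - 443 = 2√(46410); squaring, (γ^2 - 443)^2 = 4·46410, i.e. γ^4 - 886γ^2 + 196249 - 185640 = 0, i.e. γ^4 - 886γ^2 + 10609 = 0. So γ is a root of x^4 - 886x^2 + 10609. This polynomial is irreducible over Q: it has no rational root (each ±√273 ± √170 is irrational), and any factorization into two quadratics over Q would force √(46410) ∈ Q (pairing opposite roots) or √273, √170 ∈ Q (other pairings), all impossible. Hence [Q(γ):Q] = 4 = [Q(√273, √170):Q], so Q(γ) = Q(√273, √170).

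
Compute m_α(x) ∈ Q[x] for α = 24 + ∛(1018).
m_α(x) = x^3 - 72x^2 + 1728x - 14842

Set β = α - 24 = ∛(1018), so β^3 = 1018. Then (α - 24)^3 - 1018 = 0, i.e. α is a root of g(x) = (x - 24)^3 - 1018 = x^3 - 72x^2 + 1728x - 14842. Since g(x) = h(x - 24) where h(x) = x^3 - 1018, and h is irreducible over Q (because 1018 is not a perfect cube, so h has no rational root, and a monic cubic with no rational root is irreducible), g is also irreducible (irreducibility is preserved under the substitution x → x - 24). Hence m_α(x) = x^3 - 72x^2 + 1728x - 14842.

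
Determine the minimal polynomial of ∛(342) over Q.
m_α(x) = x^3 - 342

α satisfies α^3 = 342, so x^3 - 342 annihilates α. By the rational root test, a rational root p/q (in lowest terms) of x^3 - 342 would satisfy p^3 = 342 q^3, forcing q = 1 and p^3 = 342; but 342 is not a perfect cube, contradiction. A monic cubic over Q with no rational root is irreducible (any nontrivial factorization would include a linear factor). Hence x^3 - 342 is the minimal polynomial of α, and in particular [Q(α):Q] = 3.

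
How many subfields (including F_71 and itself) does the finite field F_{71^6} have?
F_{71^6} has 4 subfields

The subfields of F_{p^n} are exactly the fields F_{p^d} for d | n (each is the fixed field of the unique index-d subgroup of Gal(F_{p^n}/F_p) ≅ Z/nZ). The divisors of n = 6 are {1, 2, 3, 6}, giving 4 subfields: F_{71^1}, F_{71^2}, F_{71^3}, F_{71^6}.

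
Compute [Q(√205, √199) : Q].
[Q(√205, √199) : Q] = 4

[Q(√205):Q] = 2 (min poly x^2 - 205, irreducible since 205 is squarefree > 1). For the top step, suppose √199 ∈ Q(√205), say √199 = c + d√205 with c, d ∈ Q. Squaring: 199 = c^2 + 205d^2 + 2cd√205. Since √205 ∉ Q this forces 2cd = 0. If d = 0 then √199 = c ∈ Q, contradicting 199 squarefree > 1. If c = 0 then 199 = 205d^2, so 205·199 = (205d)^2 is a perfect square in Q — but 205·199 = 40795 is not a perfect square (since 205 and 199 are distinct squarefree integers). Contradiction. Hence √199 ∉ Q(√205), so x^2 - 199 stays irreducible over Q(√205) and [Q(√205, √199) : Q(√205)] = 2. By the tower law, [Q(√205, √199) : Q] = 2 · 2 = 4.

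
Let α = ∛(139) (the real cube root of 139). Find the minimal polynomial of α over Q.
m_α(x) = x^3 - 139

α satisfies α^3 = 139, so x^3 - 139 annihilates α. By the rational root test, a rational root p/q (in lowest terms) of x^3 - 139 would satisfy p^3 = 139 q^3, forcing q = 1 and p^3 = 139; but 139 is not a perfect cube, contradiction. A monic cubic over Q with no rational root is irreducible (any nontrivial factorization would include a linear factor). Hence x^3 - 139 is the minimal polynomial of α, and in particular [Q(α):Q] = 3.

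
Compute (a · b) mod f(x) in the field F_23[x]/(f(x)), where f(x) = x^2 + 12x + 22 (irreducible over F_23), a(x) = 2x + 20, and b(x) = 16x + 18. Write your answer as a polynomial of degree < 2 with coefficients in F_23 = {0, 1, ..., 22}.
a · b ≡ 18x + 1 (mod f(x))

Multiply in F_23[x]: a(x)·b(x) = (2x + 20)·(16x + 18) = 9x^2 + 11x + 15. This has degree ≥ 2, so divide by f(x) over F_23: 9x^2 + 11x + 15 = (9)·(x^2 + 12x + 22) + (18x + 1). Hence a·b ≡ 18x + 1 (mod f). (F_23[x]/(f) is a field with 23^2 = 529 elements since f is irreducible of degree 2.)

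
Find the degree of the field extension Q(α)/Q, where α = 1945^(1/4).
[Q(α):Q] = 4

α is a root of x^4 - 1945. By Eisenstein's criterion at the prime p = 5 (which divides the constant term 1945 but p^2 = 25 does not, since 1945 is squarefree), x^4 - 1945 is irreducible over Q. Hence [Q(α):Q] = 4.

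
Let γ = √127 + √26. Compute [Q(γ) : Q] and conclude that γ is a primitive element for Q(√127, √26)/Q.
[Q(γ) : Q] = 4 (equivalently, Q(γ) = Q(√127, √26))

Obviously Q(γ) ⊆ Q(√127, √26), and [Q(√127, √26):Q] = 4 (since 127, 26 are distinct squarefree integers > 1 with 3302 not a perfect square). To show equality we compute the minimal polynomial of γ. From γ = √127 + √26: γ^2 = 127 + 2√(3302) + 26 = 153 + 2√(3302), so γ^2 - 153 = 2√(3302); squaring, (γ^2 - 153)^2 = 4·3302, i.e. γ^4 - 306γ^2 + 23409 - 13208 = 0, i.e. γ^4 - 306γ^2 + 10201 = 0. So γ is a root of x^4 - 306x^2 + 10201. This polynomial is irreducible over Q: it has no rational root (each ±√127 ± √26 is irrational), and any factorization into two quadratics over Q would force √(3302) ∈ Q (pairing opposite roots) or √127, √26 ∈ Q (other pairings), all impossible. Hence [Q(γ):Q] = 4 = [Q(√127, √26):Q], so Q(γ) = Q(√127, √26).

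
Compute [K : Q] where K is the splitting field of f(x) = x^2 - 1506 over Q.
[K : Q] = 2

f(x) = x^2 - 1506 factors as (x - √1506)(x + √1506). The splitting field is K = Q(√1506). Since 1506 is squarefree and > 1, it is not a perfect square, so x^2 - 1506 is irreducible over Q and [Q(√1506) : Q] = 2. Hence [K : Q] = 2.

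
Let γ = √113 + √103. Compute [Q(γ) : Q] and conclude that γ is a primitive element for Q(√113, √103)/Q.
[Q(γ) : Q] = 4 (equivalently, Q(γ) = Q(√113, √103))

Obviously Q(γ) ⊆ Q(√113, √103), and [Q(√113, √103):Q] = 4 (since 113, 103 are distinct squarefree integers > 1 with 11639 not a perfect square). To show equality we compute the minimal polynomial of γ. From γ = √113 + √103: γ^2 = 113 + 2√(11639) + 103 = 216 + 2√(11639), so γ^2 - 216 = 2√(11639); squaring, (γ^2 - 216)^2 = 4·11639, i.e. γ^4 - 432γ^2 + 46656 - 46556 = 0, i.e. γ^4 - 432γ^2 + 100 = 0. So γ is a root of x^4 - 432x^2 + 100. This polynomial is irreducible over Q: it has no rational root (each ±√113 ± √103 is irrational), and any factorization into two quadratics over Q would force √(11639) ∈ Q (pairing opposite roots) or √113, √103 ∈ Q (other pairings), all impossible. Hence [Q(γ):Q] = 4 = [Q(√113, √103):Q], so Q(γ) = Q(√113, √103).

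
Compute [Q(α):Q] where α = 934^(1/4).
[Q(α):Q] = 4

α is a root of x^4 - 934. By Eisenstein's criterion at the prime p = 2 (which divides the constant term 934 but p^2 = 4 does not, since 934 is squarefree), x^4 - 934 is irreducible over Q. Hence [Q(α):Q] = 4.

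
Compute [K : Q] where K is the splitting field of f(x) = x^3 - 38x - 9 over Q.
[K : Q] = 6

By the rational root test, any rational root of the monic integer polynomial f(x) = x^3 - 38x - 9 must be an integer dividing the constant term -9, i.e. one of ±{1, 3, 9}. Evaluating: f(1) = -46, f(-1) = 28, f(3) = -96, f(-3) = 78, f(9) = 378, f(-9) = -396; none is 0, so f has no rational root and is therefore irreducible over Q (a cubic with no linear factor over a field is irreducible). For an irreducible cubic, the Galois group is A_3 or S_3 according as the discriminant disc(f) = -4a^3 - 27b^2 = -4·(-38)^3 - 27·(-9)^2 = 217301 is or is not a square in Q. Here disc(f) = 217301 is not a perfect square in Q, so the Galois group of f over Q is not contained in A_3 and must be all of S_3. The splitting field has degree |S_3| = 6 over Q, so [K : Q] = 6.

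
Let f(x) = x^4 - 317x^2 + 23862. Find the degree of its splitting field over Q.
[K : Q] = 4

Solving the quadratic in x^2: x^2 = (317 ± √(317^2 - 4·23862))/2 = (317 ± √5041)/2 = (317 ± 71)/2, giving x^2 = 123 or x^2 = 194. So f(x) = (x^2 - 123)(x^2 - 194) and the roots of f are ±√123, ±√194. Hence the splitting field is K = Q(√123, √194). Since 123 and 194 are distinct squarefree integers > 1, their product 23862 is not a perfect square, so √194 ∉ Q(√123). By the tower law [K:Q] = [Q(√123,√194):Q(√123)] · [Q(√123):Q] = 2 · 2 = 4.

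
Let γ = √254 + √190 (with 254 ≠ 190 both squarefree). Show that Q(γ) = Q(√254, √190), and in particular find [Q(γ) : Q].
[Q(γ) : Q] = 4 (equivalently, Q(γ) = Q(√254, √190))

Obviously Q(γ) ⊆ Q(√254, √190), and [Q(√254, √190):Q] = 4 (since 254, 190 are distinct squarefree integers > 1 with 48260 not a perfect square). To show equality we compute the minimal polynomial of γ. From γ = √254 + √190: γ^2 = 254 + 2√(48260) + 190 = 444 + 2√(48260), so γ^2 - 444 = 2√(48260); squaring, (γ^2 - 444)^2 = 4·48260, i.e. γ^4 - 888γ^2 + 197136 - 193040 = 0, i.e. γ^4 - 888γ^2 + 4096 = 0. So γ is a root of x^4 - 888x^2 + 4096. This polynomial is irreducible over Q: it has no rational root (each ±√254 ± √190 is irrational), and any factorization into two quadratics over Q would force √(48260) ∈ Q (pairing opposite roots) or √254, √190 ∈ Q (other pairings), all impossible. Hence [Q(γ):Q] = 4 = [Q(√254, √190):Q], so Q(γ) = Q(√254, √190).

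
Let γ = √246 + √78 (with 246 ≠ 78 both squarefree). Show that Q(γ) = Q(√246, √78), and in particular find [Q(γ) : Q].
[Q(γ) : Q] = 4 (equivalently, Q(γ) = Q(√246, √78))

Obviously Q(γ) ⊆ Q(√246, √78), and [Q(√246, √78):Q] = 4 (since 246, 78 are distinct squarefree integers > 1 with 19188 not a perfect square). To show equality we compute the minimal polynomial of γ. From γ = √246 + √78: γ^2 = 246 + 2√(19188) + 78 = 324 + 2√(19188), so γ^2 - 324 = 2√(19188); squaring, (γ^2 - 324)^2 = 4·19188, i.e. γ^4 - 648γ^2 + 104976 - 76752 = 0, i.e. γ^4 - 648γ^2 + 28224 = 0. So γ is a root of x^4 - 648x^2 + 28224. This polynomial is irreducible over Q: it has no rational root (each ±√246 ± √78 is irrational), and any factorization into two quadratics over Q would force √(19188) ∈ Q (pairing opposite roots) or √246, √78 ∈ Q (other pairings), all impossible. Hence [Q(γ):Q] = 4 = [Q(√246, √78):Q], so Q(γ) = Q(√246, √78).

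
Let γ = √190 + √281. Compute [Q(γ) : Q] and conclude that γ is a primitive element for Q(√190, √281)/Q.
[Q(γ) : Q] = 4 (equivalently, Q(γ) = Q(√190, √281))

Obviously Q(γ) ⊆ Q(√190, √281), and [Q(√190, √281):Q] = 4 (since 190, 281 are distinct squarefree integers > 1 with 53390 not a perfect square). To show equality we compute the minimal polynomial of γ. From γ = √190 + √281: γ^2 = 190 + 2√(53390) + 281 = 471 + 2√(53390), so γ^2 - 471 = 2√(53390); squaring, (γ^2 - 471)^2 = 4·53390, i.e. γ^4 - 942γ^2 + 221841 - 213560 = 0, i.e. γ^4 - 942γ^2 + 8281 = 0. So γ is a root of x^4 - 942x^2 + 8281. This polynomial is irreducible over Q: it has no rational root (each ±√190 ± √281 is irrational), and any factorization into two quadratics over Q would force √(53390) ∈ Q (pairing opposite roots) or √190, √281 ∈ Q (other pairings), all impossible. Hence [Q(γ):Q] = 4 = [Q(√190, √281):Q], so Q(γ) = Q(√190, √281).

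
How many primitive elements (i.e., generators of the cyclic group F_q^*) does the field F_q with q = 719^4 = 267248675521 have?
There are φ(267248675520) = 69712601088 primitive elements

F_q^* is cyclic of order q - 1 = 267248675520. A cyclic group of order m has exactly φ(m) generators. Here m = 267248675520 = 2^6 · 3^2 · 5 · 53 · 359 · 4877, so the number of primitive elements is φ(267248675520) = 69712601088.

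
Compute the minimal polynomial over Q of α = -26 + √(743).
m_α(x) = x^2 + 52x - 67

From α + 26 = √(743), squaring gives (α + 26)^2 = 743, i.e. α^2 + 52α + 676 = 743, so α^2 + 52α - 67 = 0. The discriminant of x^2 + 52x - 67 is (52)^2 - 4·(-67) = 2704 + 268 = 2972, and 4·(743) is not a perfect square in Q since 743 is squarefree and ≠ 1. Hence x^2 + 52x - 67 is irreducible over Q and is the minimal polynomial of α.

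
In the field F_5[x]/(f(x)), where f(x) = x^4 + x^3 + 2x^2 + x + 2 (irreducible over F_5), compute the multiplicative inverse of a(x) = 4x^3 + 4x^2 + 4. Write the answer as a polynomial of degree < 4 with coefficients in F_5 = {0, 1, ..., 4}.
a(x)^(-1) ≡ 2x^3 + 2x^2 + 2x (mod f(x))

Since f is irreducible over F_5, F_5[x]/(f) is a field and a(x) ≠ 0 has an inverse. Apply the extended Euclidean algorithm to f(x) and a(x) in F_5[x]: f(x) = (4x)·a(x) + (2x^2 + 2);  a(x) = (2x + 2)·(2x^2 + 2) + (x);  (2x^2 + 2) = (2x)·(x) + (2). The last nonzero remainder is the constant 2 = gcd(f, a) in F_5. Back-substituting through the division chain expresses 2 = s(x)·a(x) + t(x)·f(x) with s(x) ≡ 4x^3 + 4x^2 + 4x (mod f), so (4x^3 + 4x^2 + 4x)·a(x) ≡ 2 (mod f). Multiplying by 2^(-1) ≡ 3 in F_5 gives a(x)^(-1) ≡ 3·(4x^3 + 4x^2 + 4x) ≡ 2x^3 + 2x^2 + 2x (mod f). Check: (4x^3 + 4x^2 + 4)·(2x^3 + 2x^2 + 2x) = 3x^6 + x^5 + x^4 + x^3 + 3x^2 + 3x ≡ 1 (mod x^4 + x^3 + 2x^2 + x + 2).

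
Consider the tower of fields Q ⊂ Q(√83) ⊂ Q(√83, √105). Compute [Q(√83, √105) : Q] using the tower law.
[Q(√83, √105) : Q] = 4

[Q(√83):Q] = 2 (min poly x^2 - 83, irreducible since 83 is squarefree > 1). For the top step, suppose √105 ∈ Q(√83), say √105 = c + d√83 with c, d ∈ Q. Squaring: 105 = c^2 + 83d^2 + 2cd√83. Since √83 ∉ Q this forces 2cd = 0. If d = 0 then √105 = c ∈ Q, contradicting 105 squarefree > 1. If c = 0 then 105 = 83d^2, so 83·105 = (83d)^2 is a perfect square in Q — but 83·105 = 8715 is not a perfect square (since 83 and 105 are distinct squarefree integers). Contradiction. Hence √105 ∉ Q(√83), so x^2 - 105 stays irreducible over Q(√83) and [Q(√83, √105) : Q(√83)] = 2. By the tower law, [Q(√83, √105) : Q] = 2 · 2 = 4.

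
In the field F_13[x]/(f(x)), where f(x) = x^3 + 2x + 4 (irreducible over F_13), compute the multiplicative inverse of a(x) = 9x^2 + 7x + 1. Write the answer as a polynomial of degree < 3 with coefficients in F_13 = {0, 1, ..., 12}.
a(x)^(-1) ≡ 8x^2 + 8x + 6 (mod f(x))

Since f is irreducible over F_13, F_13[x]/(f) is a field and a(x) ≠ 0 has an inverse. Apply the extended Euclidean algorithm to f(x) and a(x) in F_13[x]: f(x) = (3x + 2)·a(x) + (11x + 2);  a(x) = (2x + 5)·(11x + 2) + (4). The last nonzero remainder is the constant 4 = gcd(f, a) in F_13. Back-substituting through the division chain expresses 4 = s(x)·a(x) + t(x)·f(x) with s(x) ≡ 6x^2 + 6x + 11 (mod f), so (6x^2 + 6x + 11)·a(x) ≡ 4 (mod f). Multiplying by 4^(-1) ≡ 10 in F_13 gives a(x)^(-1) ≡ 10·(6x^2 + 6x + 11) ≡ 8x^2 + 8x + 6 (mod f). Check: (9x^2 + 7x + 1)·(8x^2 + 8x + 6) = 7x^4 + 11x^3 + x^2 + 11x + 6 ≡ 1 (mod x^3 + 2x + 4).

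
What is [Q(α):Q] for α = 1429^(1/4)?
[Q(α):Q] = 4

α is a root of x^4 - 1429. By Eisenstein's criterion at the prime p = 1429 (which divides the constant term 1429 but p^2 = 2042041 does not, since 1429 is squarefree), x^4 - 1429 is irreducible over Q. Hence [Q(α):Q] = 4.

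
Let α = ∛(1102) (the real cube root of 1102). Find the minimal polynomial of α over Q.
m_α(x) = x^3 - 1102

α satisfies α^3 = 1102, so x^3 - 1102 annihilates α. By the rational root test, a rational root p/q (in lowest terms) of x^3 - 1102 would satisfy p^3 = 1102 q^3, forcing q = 1 and p^3 = 1102; but 1102 is not a perfect cube, contradiction. A monic cubic over Q with no rational root is irreducible (any nontrivial factorization would include a linear factor). Hence x^3 - 1102 is the minimal polynomial of α, and in particular [Q(α):Q] = 3.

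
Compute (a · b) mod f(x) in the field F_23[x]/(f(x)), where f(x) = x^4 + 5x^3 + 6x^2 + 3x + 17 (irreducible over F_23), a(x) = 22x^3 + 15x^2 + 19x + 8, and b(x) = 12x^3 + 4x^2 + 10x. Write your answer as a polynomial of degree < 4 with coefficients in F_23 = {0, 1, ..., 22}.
a · b ≡ 10x^3 + 6x^2 + 7x + 11 (mod f(x))

Multiply in F_23[x]: a(x)·b(x) = (22x^3 + 15x^2 + 19x + 8)·(12x^3 + 4x^2 + 10x) = 11x^6 + 15x^5 + 2x^4 + 15x^2 + 11x. This has degree ≥ 4, so divide by f(x) over F_23: 11x^6 + 15x^5 + 2x^4 + 15x^2 + 11x = (11x^2 + 6x + 21)·(x^4 + 5x^3 + 6x^2 + 3x + 17) + (10x^3 + 6x^2 + 7x + 11). Hence a·b ≡ 10x^3 + 6x^2 + 7x + 11 (mod f). (F_23[x]/(f) is a field with 23^4 = 279841 elements since f is irreducible of degree 4.)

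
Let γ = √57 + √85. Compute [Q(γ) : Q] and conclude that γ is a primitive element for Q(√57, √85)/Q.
[Q(γ) : Q] = 4 (equivalently, Q(γ) = Q(√57, √85))

Obviously Q(γ) ⊆ Q(√57, √85), and [Q(√57, √85):Q] = 4 (since 57, 85 are distinct squarefree integers > 1 with 4845 not a perfect square). To show equality we compute the minimal polynomial of γ. From γ = √57 + √85: γ^2 = 57 + 2√(4845) + 85 = 142 + 2√(4845), so γ^2 - 142 = 2√(4845); squaring, (γ^2 - 142)^2 = 4·4845, i.e. γ^4 - 284γ^2 + 20164 - 19380 = 0, i.e. γ^4 - 284γ^2 + 784 = 0. So γ is a root of x^4 - 284x^2 + 784. This polynomial is irreducible over Q: it has no rational root (each ±√57 ± √85 is irrational), and any factorization into two quadratics over Q would force √(4845) ∈ Q (pairing opposite roots) or √57, √85 ∈ Q (other pairings), all impossible. Hence [Q(γ):Q] = 4 = [Q(√57, √85):Q], so Q(γ) = Q(√57, √85).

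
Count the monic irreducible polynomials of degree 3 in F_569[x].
There are 61406480 monic irreducible polynomials of degree 3 over F_569

Each element of F_{569^3} that lies in no proper subfield is a root of exactly one monic irreducible of degree 3 over F_569, and each such polynomial has 3 distinct roots in F_{569^3}. By Möbius inversion the count is N_569(3) = (1/3) Σ_{d|3} μ(3/d) · 569^d = (1/3)(μ(3)·569^1 + μ(1)·569^3) = 184219440/3 = 61406480.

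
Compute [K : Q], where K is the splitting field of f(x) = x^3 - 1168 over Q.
[K : Q] = 6

The roots of x^3 - 1168 are ∛1168, ω∛1168, ω^2∛1168 where ω = e^(2πi/3) is a primitive cube root of unity, so K = Q(∛1168, ω). Now [Q(∛1168):Q] = 3 (since 1168 is not a perfect cube, x^3 - 1168 is irreducible) and [Q(ω):Q] = 2. Both 2 and 3 divide [K:Q], and [K:Q] ≤ 3·2 = 6, so [K:Q] = 6. (Equivalently: Q(∛1168) ⊂ R but ω ∉ R, so [K : Q(∛1168)] = 2.)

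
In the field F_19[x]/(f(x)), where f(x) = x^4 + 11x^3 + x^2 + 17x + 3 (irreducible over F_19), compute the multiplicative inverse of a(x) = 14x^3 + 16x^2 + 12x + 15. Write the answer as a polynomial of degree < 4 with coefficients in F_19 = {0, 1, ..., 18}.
a(x)^(-1) ≡ 18x^3 + 14x^2 + 12x + 4 (mod f(x))

Since f is irreducible over F_19, F_19[x]/(f) is a field and a(x) ≠ 0 has an inverse. Apply the extended Euclidean algorithm to f(x) and a(x) in F_19[x]: f(x) = (15x + 4)·a(x) + (4x^2 + 10x);  a(x) = (13x)·(4x^2 + 10x) + (12x + 15);  (4x^2 + 10x) = (13x + 2)·(12x + 15) + (8). The last nonzero remainder is the constant 8 = gcd(f, a) in F_19. Back-substituting through the division chain expresses 8 = s(x)·a(x) + t(x)·f(x) with s(x) ≡ 11x^3 + 17x^2 + x + 13 (mod f), so (11x^3 + 17x^2 + x + 13)·a(x) ≡ 8 (mod f). Multiplying by 8^(-1) ≡ 12 in F_19 gives a(x)^(-1) ≡ 12·(11x^3 + 17x^2 + x + 13) ≡ 18x^3 + 14x^2 + 12x + 4 (mod f). Check: (14x^3 + 16x^2 + 12x + 15)·(18x^3 + 14x^2 + 12x + 4) = 5x^6 + 9x^5 + 2x^3 + 3 ≡ 1 (mod x^4 + 11x^3 + x^2 + 17x + 3).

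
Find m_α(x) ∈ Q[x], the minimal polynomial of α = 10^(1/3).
m_α(x) = x^3 - 10

α satisfies α^3 = 10, so x^3 - 10 annihilates α. By the rational root test, a rational root p/q (in lowest terms) of x^3 - 10 would satisfy p^3 = 10 q^3, forcing q = 1 and p^3 = 10; but 10 is not a perfect cube, contradiction. A monic cubic over Q with no rational root is irreducible (any nontrivial factorization would include a linear factor). Hence x^3 - 10 is the minimal polynomial of α, and in particular [Q(α):Q] = 3.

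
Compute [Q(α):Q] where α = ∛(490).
[Q(α):Q] = 3

The minimal polynomial of α is x^3 - 490, irreducible over Q since 490 is not a perfect cube (so x^3 - 490 has no rational root). Hence [Q(α):Q] = deg(m_α) = 3.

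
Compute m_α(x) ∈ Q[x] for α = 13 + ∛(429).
m_α(x) = x^3 - 39x^2 + 507x - 2626

Set β = α - 13 = ∛(429), so β^3 = 429. Then (α - 13)^3 - 429 = 0, i.e. α is a root of g(x) = (x - 13)^3 - 429 = x^3 - 39x^2 + 507x - 2626. Since g(x) = h(x - 13) where h(x) = x^3 - 429, and h is irreducible over Q (because 429 is not a perfect cube, so h has no rational root, and a monic cubic with no rational root is irreducible), g is also irreducible (irreducibility is preserved under the substitution x → x - 13). Hence m_α(x) = x^3 - 39x^2 + 507x - 2626.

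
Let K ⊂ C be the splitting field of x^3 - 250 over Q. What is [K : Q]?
[K : Q] = 6

The roots of x^3 - 250 are ∛250, ω∛250, ω^2∛250 where ω = e^(2πi/3) is a primitive cube root of unity, so K = Q(∛250, ω). Now [Q(∛250):Q] = 3 (since 250 is not a perfect cube, x^3 - 250 is irreducible) and [Q(ω):Q] = 2. Both 2 and 3 divide [K:Q], and [K:Q] ≤ 3·2 = 6, so [K:Q] = 6. (Equivalently: Q(∛250) ⊂ R but ω ∉ R, so [K : Q(∛250)] = 2.)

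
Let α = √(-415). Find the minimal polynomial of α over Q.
m_α(x) = x^2 + 415

α satisfies α^2 + 415 = 0, so x^2 + 415 annihilates α. Since d = -415 is squarefree and ≠ 1, it is not a perfect square in Q, so x^2 + 415 has no rational root and is therefore irreducible over Q (a degree-2 polynomial over a field is irreducible iff it has no root). Hence m_α(x) = x^2 + 415.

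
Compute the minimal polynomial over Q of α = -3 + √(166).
m_α(x) = x^2 + 6x - 157

From α + 3 = √(166), squaring gives (α + 3)^2 = 166, i.e. α^2 + 6α + 9 = 166, so α^2 + 6α - 157 = 0. The discriminant of x^2 + 6x - 157 is (6)^2 - 4·(-157) = 36 + 628 = 664, and 4·(166) is not a perfect square in Q since 166 is squarefree and ≠ 1. Hence x^2 + 6x - 157 is irreducible over Q and is the minimal polynomial of α.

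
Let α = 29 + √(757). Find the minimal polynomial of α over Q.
m_α(x) = x^2 - 58x + 84

From α - 29 = √(757), squaring gives (α - 29)^2 = 757, i.e. α^2 - 58α + 841 = 757, so α^2 - 58α + 84 = 0. The discriminant of x^2 - 58x + 84 is (-58)^2 - 4·(84) = 3364 - 336 = 3028, and 4·(757) is not a perfect square in Q since 757 is squarefree and ≠ 1. Hence x^2 - 58x + 84 is irreducible over Q and is the minimal polynomial of α.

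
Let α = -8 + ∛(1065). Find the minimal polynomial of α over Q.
m_α(x) = x^3 + 24x^2 + 192x - 553

Set β = α + 8 = ∛(1065), so β^3 = 1065. Then (α + 8)^3 - 1065 = 0, i.e. α is a root of g(x) = (x + 8)^3 - 1065 = x^3 + 24x^2 + 192x - 553. Since g(x) = h(x + 8) where h(x) = x^3 - 1065, and h is irreducible over Q (because 1065 is not a perfect cube, so h has no rational root, and a monic cubic with no rational root is irreducible), g is also irreducible (irreducibility is preserved under the substitution x → x + 8). Hence m_α(x) = x^3 + 24x^2 + 192x - 553.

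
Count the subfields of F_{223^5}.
F_{223^5} has 2 subfields

The subfields of F_{p^n} are exactly the fields F_{p^d} for d | n (each is the fixed field of the unique index-d subgroup of Gal(F_{p^n}/F_p) ≅ Z/nZ). The divisors of n = 5 are {1, 5}, giving 2 subfields: F_{223^1}, F_{223^5}.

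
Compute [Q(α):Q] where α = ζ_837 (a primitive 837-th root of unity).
[Q(α):Q] = 540

The minimal polynomial of ζ_837 over Q is the 837-th cyclotomic polynomial Φ_837(x), which is irreducible over Q and has degree φ(837) = 540. Hence [Q(α):Q] = φ(837) = 540.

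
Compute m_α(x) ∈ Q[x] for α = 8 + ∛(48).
m_α(x) = x^3 - 24x^2 + 192x - 560

Set β = α - 8 = ∛(48), so β^3 = 48. Then (α - 8)^3 - 48 = 0, i.e. α is a root of g(x) = (x - 8)^3 - 48 = x^3 - 24x^2 + 192x - 560. Since g(x) = h(x - 8) where h(x) = x^3 - 48, and h is irreducible over Q (because 48 is not a perfect cube, so h has no rational root, and a monic cubic with no rational root is irreducible), g is also irreducible (irreducibility is preserved under the substitution x → x - 8). Hence m_α(x) = x^3 - 24x^2 + 192x - 560.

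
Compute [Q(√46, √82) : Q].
[Q(√46, √82) : Q] = 4

[Q(√46):Q] = 2 (min poly x^2 - 46, irreducible since 46 is squarefree > 1). For the top step, suppose √82 ∈ Q(√46), say √82 = c + d√46 with c, d ∈ Q. Squaring: 82 = c^2 + 46d^2 + 2cd√46. Since √46 ∉ Q this forces 2cd = 0. If d = 0 then √82 = c ∈ Q, contradicting 82 squarefree > 1. If c = 0 then 82 = 46d^2, so 46·82 = (46d)^2 is a perfect square in Q — but 46·82 = 3772 is not a perfect square (since 46 and 82 are distinct squarefree integers). Contradiction. Hence √82 ∉ Q(√46), so x^2 - 82 stays irreducible over Q(√46) and [Q(√46, √82) : Q(√46)] = 2. By the tower law, [Q(√46, √82) : Q] = 2 · 2 = 4.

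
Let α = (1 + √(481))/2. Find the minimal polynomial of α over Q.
m_α(x) = x^2 - x - 120

From 2α - 1 = √(481), squaring gives (2α - 1)^2 = 481, i.e. 4α^2 - 4α + 1 = 481, so α^2 - α + (1 - 481)/4 = 0. Since 481 ≡ 1 (mod 4), (1 - 481)/4 = -120 ∈ Z. The polynomial x^2 - x - 120 has discriminant 1 - 4·(-120) = 481, which is not a perfect square in Q (d = 481 is squarefree and ≠ 1), so x^2 - x - 120 is irreducible over Q. It is the minimal polynomial of α.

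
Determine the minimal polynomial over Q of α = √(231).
m_α(x) = x^2 - 231

α satisfies α^2 - 231 = 0, so x^2 - 231 annihilates α. Since d = 231 is squarefree and ≠ 1, it is not a perfect square in Q, so x^2 - 231 has no rational root and is therefore irreducible over Q (a degree-2 polynomial over a field is irreducible iff it has no root). Hence m_α(x) = x^2 - 231.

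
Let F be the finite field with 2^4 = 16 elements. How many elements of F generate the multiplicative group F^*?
There are φ(15) = 8 primitive elements

F_q^* is cyclic of order q - 1 = 15. A cyclic group of order m has exactly φ(m) generators. Here m = 15 = 3 · 5, so the number of primitive elements is φ(15) = 8.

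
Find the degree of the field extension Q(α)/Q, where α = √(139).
[Q(α):Q] = 2

[Q(α):Q] equals the degree of the minimal polynomial of α. Here α^2 = 139 and x^2 - 139 is irreducible (d = 139 is squarefree, ≠ 1, hence not a square), so deg(m_α) = 2. Thus [Q(α):Q] = 2.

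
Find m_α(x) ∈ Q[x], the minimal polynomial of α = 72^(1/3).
m_α(x) = x^3 - 72

α satisfies α^3 = 72, so x^3 - 72 annihilates α. By the rational root test, a rational root p/q (in lowest terms) of x^3 - 72 would satisfy p^3 = 72 q^3, forcing q = 1 and p^3 = 72; but 72 is not a perfect cube, contradiction. A monic cubic over Q with no rational root is irreducible (any nontrivial factorization would include a linear factor). Hence x^3 - 72 is the minimal polynomial of α, and in particular [Q(α):Q] = 3.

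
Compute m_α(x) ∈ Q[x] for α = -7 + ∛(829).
m_α(x) = x^3 + 21x^2 + 147x - 486

Set β = α + 7 = ∛(829), so β^3 = 829. Then (α + 7)^3 - 829 = 0, i.e. α is a root of g(x) = (x + 7)^3 - 829 = x^3 + 21x^2 + 147x - 486. Since g(x) = h(x + 7) where h(x) = x^3 - 829, and h is irreducible over Q (because 829 is not a perfect cube, so h has no rational root, and a monic cubic with no rational root is irreducible), g is also irreducible (irreducibility is preserved under the substitution x → x + 7). Hence m_α(x) = x^3 + 21x^2 + 147x - 486.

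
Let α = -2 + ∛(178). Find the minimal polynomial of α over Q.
m_α(x) = x^3 + 6x^2 + 12x - 170

Set β = α + 2 = ∛(178), so β^3 = 178. Then (α + 2)^3 - 178 = 0, i.e. α is a root of g(x) = (x + 2)^3 - 178 = x^3 + 6x^2 + 12x - 170. Since g(x) = h(x + 2) where h(x) = x^3 - 178, and h is irreducible over Q (because 178 is not a perfect cube, so h has no rational root, and a monic cubic with no rational root is irreducible), g is also irreducible (irreducibility is preserved under the substitution x → x + 2). Hence m_α(x) = x^3 + 6x^2 + 12x - 170.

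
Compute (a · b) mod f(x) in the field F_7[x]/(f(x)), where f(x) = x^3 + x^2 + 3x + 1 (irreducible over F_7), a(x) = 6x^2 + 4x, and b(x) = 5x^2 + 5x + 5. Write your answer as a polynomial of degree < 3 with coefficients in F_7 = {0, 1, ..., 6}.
a · b ≡ 3x^2 + 1 (mod f(x))

Multiply in F_7[x]: a(x)·b(x) = (6x^2 + 4x)·(5x^2 + 5x + 5) = 2x^4 + x^3 + x^2 + 6x. This has degree ≥ 3, so divide by f(x) over F_7: 2x^4 + x^3 + x^2 + 6x = (2x + 6)·(x^3 + x^2 + 3x + 1) + (3x^2 + 1). Hence a·b ≡ 3x^2 + 1 (mod f). (F_7[x]/(f) is a field with 7^3 = 343 elements since f is irreducible of degree 3.)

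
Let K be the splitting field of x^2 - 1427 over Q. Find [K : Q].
[K : Q] = 2

f(x) = x^2 - 1427 factors as (x - √1427)(x + √1427). The splitting field is K = Q(√1427). Since 1427 is squarefree and > 1, it is not a perfect square, so x^2 - 1427 is irreducible over Q and [Q(√1427) : Q] = 2. Hence [K : Q] = 2.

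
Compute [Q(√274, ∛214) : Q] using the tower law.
[Q(√274, ∛214) : Q] = 6

Let L = Q(√274, ∛214). Since Q(√274) ⊂ L and [Q(√274):Q] = 2, the tower law gives 2 | [L:Q]. Likewise Q(∛214) ⊂ L with [Q(∛214):Q] = 3 (because 214 is not a perfect cube), so 3 | [L:Q]. As gcd(2,3) = 1, [L:Q] is divisible by 6. Conversely L is generated over Q by √274 and ∛214, so [L:Q] ≤ 2·3 = 6. Therefore [Q(√274, ∛214) : Q] = 6.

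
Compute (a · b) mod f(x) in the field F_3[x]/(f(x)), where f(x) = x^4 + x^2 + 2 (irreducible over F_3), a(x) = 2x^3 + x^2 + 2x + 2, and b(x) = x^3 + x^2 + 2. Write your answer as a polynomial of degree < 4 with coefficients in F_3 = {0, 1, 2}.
a · b ≡ 2x^3 + 2x^2 + x + 2 (mod f(x))

Multiply in F_3[x]: a(x)·b(x) = (2x^3 + x^2 + 2x + 2)·(x^3 + x^2 + 2) = 2x^6 + 2x^3 + x^2 + x + 1. This has degree ≥ 4, so divide by f(x) over F_3: 2x^6 + 2x^3 + x^2 + x + 1 = (2x^2 + 1)·(x^4 + x^2 + 2) + (2x^3 + 2x^2 + x + 2). Hence a·b ≡ 2x^3 + 2x^2 + x + 2 (mod f). (F_3[x]/(f) is a field with 3^4 = 81 elements since f is irreducible of degree 4.)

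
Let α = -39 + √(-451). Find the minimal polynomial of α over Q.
m_α(x) = x^2 + 78x + 1972

From α + 39 = √(-451), squaring gives (α + 39)^2 = -451, i.e. α^2 + 78α + 1521 = -451, so α^2 + 78α + 1972 = 0. The discriminant of x^2 + 78x + 1972 is (78)^2 - 4·(1972) = 6084 - 7888 = -1804, and 4·(-451) is not a perfect square in Q since -451 is squarefree and ≠ 1. Hence x^2 + 78x + 1972 is irreducible over Q and is the minimal polynomial of α.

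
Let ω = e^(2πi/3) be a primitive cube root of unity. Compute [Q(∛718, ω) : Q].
[Q(∛718, ω) : Q] = 6

[Q(∛718):Q] = 3 (min poly x^3 - 718, irreducible since 718 is not a perfect cube). [Q(ω):Q] = 2 (min poly x^2 + x + 1). Since Q(∛718) ⊂ R and ω ∉ R, we have ω ∉ Q(∛718), so x^2 + x + 1 remains irreducible over Q(∛718) and [Q(∛718, ω) : Q(∛718)] = 2. By the tower law, [Q(∛718, ω) : Q] = 3 · 2 = 6. (In fact Q(∛718, ω) is the splitting field of x^3 - 718 over Q.)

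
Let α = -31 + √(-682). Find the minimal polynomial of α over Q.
m_α(x) = x^2 + 62x + 1643

From α + 31 = √(-682), squaring gives (α + 31)^2 = -682, i.e. α^2 + 62α + 961 = -682, so α^2 + 62α + 1643 = 0. The discriminant of x^2 + 62x + 1643 is (62)^2 - 4·(1643) = 3844 - 6572 = -2728, and 4·(-682) is not a perfect square in Q since -682 is squarefree and ≠ 1. Hence x^2 + 62x + 1643 is irreducible over Q and is the minimal polynomial of α.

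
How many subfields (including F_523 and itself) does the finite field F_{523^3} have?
F_{523^3} has 2 subfields

The subfields of F_{p^n} are exactly the fields F_{p^d} for d | n (each is the fixed field of the unique index-d subgroup of Gal(F_{p^n}/F_p) ≅ Z/nZ). The divisors of n = 3 are {1, 3}, giving 2 subfields: F_{523^1}, F_{523^3}.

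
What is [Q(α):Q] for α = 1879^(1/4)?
[Q(α):Q] = 4

α is a root of x^4 - 1879. By Eisenstein's criterion at the prime p = 1879 (which divides the constant term 1879 but p^2 = 3530641 does not, since 1879 is squarefree), x^4 - 1879 is irreducible over Q. Hence [Q(α):Q] = 4.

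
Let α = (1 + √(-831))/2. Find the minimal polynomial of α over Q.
m_α(x) = x^2 - x + 208

From 2α - 1 = √(-831), squaring gives (2α - 1)^2 = -831, i.e. 4α^2 - 4α + 1 = -831, so α^2 - α + (1 + 831)/4 = 0. Since -831 ≡ 1 (mod 4), (1 + 831)/4 = 208 ∈ Z. The polynomial x^2 - x + 208 has discriminant 1 - 4·(208) = -831, which is not a perfect square in Q (d = -831 is squarefree and ≠ 1), so x^2 - x + 208 is irreducible over Q. It is the minimal polynomial of α.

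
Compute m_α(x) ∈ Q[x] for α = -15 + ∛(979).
m_α(x) = x^3 + 45x^2 + 675x + 2396

Set β = α + 15 = ∛(979), so β^3 = 979. Then (α + 15)^3 - 979 = 0, i.e. α is a root of g(x) = (x + 15)^3 - 979 = x^3 + 45x^2 + 675x + 2396. Since g(x) = h(x + 15) where h(x) = x^3 - 979, and h is irreducible over Q (because 979 is not a perfect cube, so h has no rational root, and a monic cubic with no rational root is irreducible), g is also irreducible (irreducibility is preserved under the substitution x → x + 15). Hence m_α(x) = x^3 + 45x^2 + 675x + 2396.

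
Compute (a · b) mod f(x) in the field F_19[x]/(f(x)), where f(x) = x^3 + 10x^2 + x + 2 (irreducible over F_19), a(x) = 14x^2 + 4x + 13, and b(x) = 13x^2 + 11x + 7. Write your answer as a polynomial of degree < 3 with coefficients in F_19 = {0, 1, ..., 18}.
a · b ≡ 5x^2 + 15x + 13 (mod f(x))

Multiply in F_19[x]: a(x)·b(x) = (14x^2 + 4x + 13)·(13x^2 + 11x + 7) = 11x^4 + 16x^3 + 7x^2 + 15. This has degree ≥ 3, so divide by f(x) over F_19: 11x^4 + 16x^3 + 7x^2 + 15 = (11x + 1)·(x^3 + 10x^2 + x + 2) + (5x^2 + 15x + 13). Hence a·b ≡ 5x^2 + 15x + 13 (mod f). (F_19[x]/(f) is a field with 19^3 = 6859 elements since f is irreducible of degree 3.)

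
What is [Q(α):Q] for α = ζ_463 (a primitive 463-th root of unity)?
[Q(α):Q] = 462

The minimal polynomial of ζ_463 over Q is the 463-th cyclotomic polynomial Φ_463(x), which is irreducible over Q and has degree φ(463) = 462. Hence [Q(α):Q] = φ(463) = 462.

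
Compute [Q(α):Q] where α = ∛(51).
[Q(α):Q] = 3

The minimal polynomial of α is x^3 - 51, irreducible over Q since 51 is not a perfect cube (so x^3 - 51 has no rational root). Hence [Q(α):Q] = deg(m_α) = 3.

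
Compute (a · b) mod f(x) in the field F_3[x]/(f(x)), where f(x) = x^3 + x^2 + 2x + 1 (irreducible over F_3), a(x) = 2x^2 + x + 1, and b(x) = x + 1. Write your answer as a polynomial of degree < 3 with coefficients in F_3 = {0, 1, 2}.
a · b ≡ x^2 + x + 2 (mod f(x))

Multiply in F_3[x]: a(x)·b(x) = (2x^2 + x + 1)·(x + 1) = 2x^3 + 2x + 1. This has degree ≥ 3, so divide by f(x) over F_3: 2x^3 + 2x + 1 = (2)·(x^3 + x^2 + 2x + 1) + (x^2 + x + 2). Hence a·b ≡ x^2 + x + 2 (mod f). (F_3[x]/(f) is a field with 3^3 = 27 elements since f is irreducible of degree 3.)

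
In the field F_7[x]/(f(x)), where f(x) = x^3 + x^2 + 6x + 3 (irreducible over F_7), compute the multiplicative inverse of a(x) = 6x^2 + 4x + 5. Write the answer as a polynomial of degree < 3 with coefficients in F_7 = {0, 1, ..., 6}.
a(x)^(-1) ≡ x^2 + x + 4 (mod f(x))

Since f is irreducible over F_7, F_7[x]/(f) is a field and a(x) ≠ 0 has an inverse. Apply the extended Euclidean algorithm to f(x) and a(x) in F_7[x]: f(x) = (6x + 2)·a(x) + (3x);  a(x) = (2x + 6)·(3x) + (5). The last nonzero remainder is the constant 5 = gcd(f, a) in F_7. Back-substituting through the division chain expresses 5 = s(x)·a(x) + t(x)·f(x) with s(x) ≡ 5x^2 + 5x + 6 (mod f), so (5x^2 + 5x + 6)·a(x) ≡ 5 (mod f). Multiplying by 5^(-1) ≡ 3 in F_7 gives a(x)^(-1) ≡ 3·(5x^2 + 5x + 6) ≡ x^2 + x + 4 (mod f). Check: (6x^2 + 4x + 5)·(x^2 + x + 4) = 6x^4 + 3x^3 + 5x^2 + 6 ≡ 1 (mod x^3 + x^2 + 6x + 3).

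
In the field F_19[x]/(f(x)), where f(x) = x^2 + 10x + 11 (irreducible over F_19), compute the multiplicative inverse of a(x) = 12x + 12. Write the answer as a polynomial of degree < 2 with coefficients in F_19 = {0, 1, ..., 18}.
a(x)^(-1) ≡ 15x + 2 (mod f(x))

Since f is irreducible over F_19, F_19[x]/(f) is a field and a(x) ≠ 0 has an inverse. Apply the extended Euclidean algorithm to f(x) and a(x) in F_19[x]: f(x) = (8x + 15)·a(x) + (2). The last nonzero remainder is the constant 2 = gcd(f, a) in F_19. Back-substituting through the division chain expresses 2 = s(x)·a(x) + t(x)·f(x) with s(x) ≡ 11x + 4 (mod f), so (11x + 4)·a(x) ≡ 2 (mod f). Multiplying by 2^(-1) ≡ 10 in F_19 gives a(x)^(-1) ≡ 10·(11x + 4) ≡ 15x + 2 (mod f). Check: (12x + 12)·(15x + 2) = 9x^2 + 14x + 5 ≡ 1 (mod x^2 + 10x + 11).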